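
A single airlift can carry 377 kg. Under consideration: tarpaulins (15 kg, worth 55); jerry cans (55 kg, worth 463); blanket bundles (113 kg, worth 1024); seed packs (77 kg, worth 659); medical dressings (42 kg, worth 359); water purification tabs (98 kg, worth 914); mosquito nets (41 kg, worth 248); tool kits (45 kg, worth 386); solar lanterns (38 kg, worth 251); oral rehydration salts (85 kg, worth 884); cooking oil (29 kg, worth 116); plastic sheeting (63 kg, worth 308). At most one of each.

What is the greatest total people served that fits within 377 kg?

3481

The ratio heuristic lands on blanket bundles + water purification tabs + tool kits + oral rehydration salts + cooking oil (3324) but leaves 7 kg idle.
Replace tool kits and cooking oil with seed packs: the trade gains 157 net, giving 3481 at 373 kg.
Runner-up blanket bundles + medical dressings + water purification tabs + solar lanterns + oral rehydration salts tops out at 3432.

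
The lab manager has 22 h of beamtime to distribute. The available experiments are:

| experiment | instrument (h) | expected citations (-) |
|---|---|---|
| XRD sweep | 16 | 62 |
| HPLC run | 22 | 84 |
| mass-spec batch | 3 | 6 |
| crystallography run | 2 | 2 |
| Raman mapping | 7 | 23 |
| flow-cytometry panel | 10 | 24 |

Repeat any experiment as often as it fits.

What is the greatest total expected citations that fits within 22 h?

Taking the top-ratio experiments first gives XRD sweep + 2×mass-spec batch for 74 (22 h).
Dropping XRD sweep and 2×mass-spec batch frees 22 h; slotting in HPLC run (22 h) lifts the total to 84 at 22 h.
Every other selection either busts 22 h or fails to beat 84.

84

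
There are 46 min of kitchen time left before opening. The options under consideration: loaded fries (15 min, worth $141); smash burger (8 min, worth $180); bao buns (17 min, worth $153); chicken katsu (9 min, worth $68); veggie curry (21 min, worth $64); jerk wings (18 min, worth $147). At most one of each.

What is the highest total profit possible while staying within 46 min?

480

Density check — smash burger 22.50, loaded fries 9.40, bao buns 9.00, jerk wings 8.17 are the best per min.
Greedy by ratio would take loaded fries + smash burger + bao buns: 40 min used, total 474.
Replace loaded fries with jerk wings: the trade gains 6 net, giving 480 at 43 min.
The spare 3 min is too small for any remaining dish, and no exchange beats 480.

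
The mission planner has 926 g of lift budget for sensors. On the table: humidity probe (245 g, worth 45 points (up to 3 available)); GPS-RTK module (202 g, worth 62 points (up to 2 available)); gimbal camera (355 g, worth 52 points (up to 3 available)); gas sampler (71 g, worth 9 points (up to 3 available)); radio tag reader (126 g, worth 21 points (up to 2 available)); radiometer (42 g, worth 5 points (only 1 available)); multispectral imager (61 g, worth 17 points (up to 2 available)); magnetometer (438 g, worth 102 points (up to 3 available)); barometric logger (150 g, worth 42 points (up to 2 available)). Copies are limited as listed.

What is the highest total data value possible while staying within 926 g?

Taking 2×GPS-RTK module + gas sampler + 2×multispectral imager + 2×barometric logger: 897 g used, 251 in data value.
Every other selection either busts 926 g or exceeds an availability limit or fails to beat 251.

251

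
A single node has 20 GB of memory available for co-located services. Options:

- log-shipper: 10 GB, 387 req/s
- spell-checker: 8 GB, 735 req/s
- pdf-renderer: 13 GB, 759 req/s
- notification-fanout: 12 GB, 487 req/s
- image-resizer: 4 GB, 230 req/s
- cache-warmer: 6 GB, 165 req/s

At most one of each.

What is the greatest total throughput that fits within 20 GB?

Greedy by ratio would take spell-checker + image-resizer + cache-warmer: 18 GB used, total 1130.
Replace image-resizer and cache-warmer with notification-fanout: the trade gains 92 net, giving 1222 at 20 GB.
Next best is spell-checker + image-resizer + cache-warmer at 1130 (18 GB) — short by 92.

1222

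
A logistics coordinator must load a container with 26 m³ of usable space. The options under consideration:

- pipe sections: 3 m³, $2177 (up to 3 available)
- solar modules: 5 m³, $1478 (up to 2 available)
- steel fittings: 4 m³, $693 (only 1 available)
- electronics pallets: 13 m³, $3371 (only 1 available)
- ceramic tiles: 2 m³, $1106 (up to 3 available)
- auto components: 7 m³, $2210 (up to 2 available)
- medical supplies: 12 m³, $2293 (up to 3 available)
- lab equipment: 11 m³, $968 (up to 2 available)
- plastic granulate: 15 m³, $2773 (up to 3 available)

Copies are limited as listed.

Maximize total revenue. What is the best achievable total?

12805

Greedy by ratio would take 3×pipe sections + steel fittings + 3×ceramic tiles + auto components: 26 m³ used, total 12752.
Replace steel fittings and auto components with 2×solar modules: the trade gains 53 net, giving 12805 at 25 m³.
The spare 1 m³ is too small for any remaining shipment, and no exchange beats 12805.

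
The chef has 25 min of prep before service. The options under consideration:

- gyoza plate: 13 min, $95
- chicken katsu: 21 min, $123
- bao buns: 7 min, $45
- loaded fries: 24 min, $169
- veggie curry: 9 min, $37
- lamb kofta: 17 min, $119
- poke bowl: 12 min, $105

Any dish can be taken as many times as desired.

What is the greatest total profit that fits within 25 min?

210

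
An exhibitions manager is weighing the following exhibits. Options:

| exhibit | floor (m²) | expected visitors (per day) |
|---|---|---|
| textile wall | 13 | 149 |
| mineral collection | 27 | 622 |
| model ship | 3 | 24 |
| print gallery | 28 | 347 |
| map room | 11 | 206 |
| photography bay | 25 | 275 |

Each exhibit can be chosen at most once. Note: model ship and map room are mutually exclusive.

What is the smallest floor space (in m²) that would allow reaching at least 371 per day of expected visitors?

27

Minimise m² subject to total expected visitors ≥ 371.
mineral collection: 622 expected visitors at 27 m².
No combination under 27 m² hits 371.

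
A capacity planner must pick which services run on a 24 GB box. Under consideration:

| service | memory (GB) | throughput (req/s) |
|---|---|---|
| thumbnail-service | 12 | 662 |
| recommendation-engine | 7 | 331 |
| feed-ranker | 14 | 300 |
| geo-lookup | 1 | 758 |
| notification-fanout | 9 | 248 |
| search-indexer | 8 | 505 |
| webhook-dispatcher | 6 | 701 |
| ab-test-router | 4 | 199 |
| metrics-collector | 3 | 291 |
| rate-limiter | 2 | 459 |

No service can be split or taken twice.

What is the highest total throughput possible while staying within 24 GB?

2913

Ranking by ratio (throughput/GB): geo-lookup 758.00, rate-limiter 229.50, webhook-dispatcher 116.83.
Best packing: geo-lookup + search-indexer + webhook-dispatcher + ab-test-router + metrics-collector + rate-limiter — 24 GB, 2913 total.
No other feasible combination exceeds 2913.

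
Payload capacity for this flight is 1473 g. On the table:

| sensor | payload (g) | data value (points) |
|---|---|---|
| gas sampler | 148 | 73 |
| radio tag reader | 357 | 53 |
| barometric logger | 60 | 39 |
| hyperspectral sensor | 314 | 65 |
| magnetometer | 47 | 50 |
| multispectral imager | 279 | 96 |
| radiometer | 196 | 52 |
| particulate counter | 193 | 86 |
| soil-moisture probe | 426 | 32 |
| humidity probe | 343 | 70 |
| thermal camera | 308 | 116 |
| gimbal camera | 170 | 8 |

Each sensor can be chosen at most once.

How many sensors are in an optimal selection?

7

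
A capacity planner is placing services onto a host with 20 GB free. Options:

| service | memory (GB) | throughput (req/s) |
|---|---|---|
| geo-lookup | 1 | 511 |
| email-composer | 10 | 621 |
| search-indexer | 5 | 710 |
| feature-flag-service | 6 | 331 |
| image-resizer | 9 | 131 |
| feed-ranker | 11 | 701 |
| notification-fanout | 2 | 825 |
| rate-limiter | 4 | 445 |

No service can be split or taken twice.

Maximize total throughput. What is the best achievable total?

2822

Geo-lookup + search-indexer + feature-flag-service + notification-fanout + rate-limiter uses 18 of the 20 GB and totals 2822.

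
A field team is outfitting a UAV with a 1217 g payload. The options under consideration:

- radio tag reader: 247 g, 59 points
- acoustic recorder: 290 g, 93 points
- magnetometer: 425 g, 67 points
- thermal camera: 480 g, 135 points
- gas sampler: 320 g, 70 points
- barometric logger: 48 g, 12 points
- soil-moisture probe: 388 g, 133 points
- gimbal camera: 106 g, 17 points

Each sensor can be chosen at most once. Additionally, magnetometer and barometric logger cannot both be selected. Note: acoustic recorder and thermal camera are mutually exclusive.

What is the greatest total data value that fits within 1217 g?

Taking radio tag reader + thermal camera + barometric logger + soil-moisture probe: 1163 g used, 339 in data value.
Nothing else feasible within 1217 g beats 339.

339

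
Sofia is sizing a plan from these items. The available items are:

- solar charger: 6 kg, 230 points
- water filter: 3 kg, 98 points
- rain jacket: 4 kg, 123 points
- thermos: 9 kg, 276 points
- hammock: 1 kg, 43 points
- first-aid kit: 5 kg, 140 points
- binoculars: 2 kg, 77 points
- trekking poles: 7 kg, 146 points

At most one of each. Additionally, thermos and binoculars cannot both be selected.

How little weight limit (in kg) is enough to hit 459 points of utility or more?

13

Minimise kg subject to total utility ≥ 459.
Taking solar charger + rain jacket + hammock + binoculars gives 473 (≥ 459) for 13 kg.
Below 13 kg the best achievable stays under 459.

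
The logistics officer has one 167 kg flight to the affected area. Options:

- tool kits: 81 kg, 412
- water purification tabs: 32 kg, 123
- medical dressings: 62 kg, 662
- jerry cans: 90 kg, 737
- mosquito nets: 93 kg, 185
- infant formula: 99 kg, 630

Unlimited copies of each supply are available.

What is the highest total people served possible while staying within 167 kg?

Taking water purification tabs + 2×medical dressings: 156 kg used, 1447 in people served.

1447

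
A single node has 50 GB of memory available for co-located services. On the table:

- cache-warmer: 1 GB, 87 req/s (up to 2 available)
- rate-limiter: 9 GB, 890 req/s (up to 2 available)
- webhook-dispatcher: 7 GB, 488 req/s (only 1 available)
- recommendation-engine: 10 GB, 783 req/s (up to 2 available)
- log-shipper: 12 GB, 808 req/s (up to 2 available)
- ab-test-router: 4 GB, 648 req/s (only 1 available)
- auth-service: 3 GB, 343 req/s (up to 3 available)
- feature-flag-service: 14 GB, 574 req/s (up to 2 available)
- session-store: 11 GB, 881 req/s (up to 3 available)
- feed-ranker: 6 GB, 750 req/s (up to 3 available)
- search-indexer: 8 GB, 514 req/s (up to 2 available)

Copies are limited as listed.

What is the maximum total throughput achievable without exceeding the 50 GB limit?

Taking cache-warmer + 2×rate-limiter + ab-test-router + 3×auth-service + 3×feed-ranker: 50 GB used, 5794 in throughput.
No other feasible combination exceeds 5794.

5794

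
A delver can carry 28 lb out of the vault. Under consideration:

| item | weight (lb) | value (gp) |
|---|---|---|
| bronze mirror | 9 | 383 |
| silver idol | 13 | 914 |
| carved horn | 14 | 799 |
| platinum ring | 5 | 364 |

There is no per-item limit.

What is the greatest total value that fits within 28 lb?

Greedy by ratio would take 5×platinum ring: 25 lb used, total 1820.
The 10 lb tied up in 2×platinum ring is better spent on silver idol — total rises to 2006 (28 lb).
That's the maximum — no swap from here does better than 2006.

2006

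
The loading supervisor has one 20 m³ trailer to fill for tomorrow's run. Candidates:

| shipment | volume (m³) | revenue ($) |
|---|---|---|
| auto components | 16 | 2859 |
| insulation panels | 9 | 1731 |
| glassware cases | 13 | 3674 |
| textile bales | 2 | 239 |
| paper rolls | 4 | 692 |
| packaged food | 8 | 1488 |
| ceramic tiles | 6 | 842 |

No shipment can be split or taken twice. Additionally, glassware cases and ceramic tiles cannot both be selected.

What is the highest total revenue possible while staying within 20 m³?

By revenue per m³: glassware cases 282.62, insulation panels 192.33, packaged food 186.00, auto components 178.69 lead.
Glassware cases + textile bales + paper rolls uses 19 of the 20 m³ and totals 4605.
Runner-up glassware cases + paper rolls tops out at 4366.

4605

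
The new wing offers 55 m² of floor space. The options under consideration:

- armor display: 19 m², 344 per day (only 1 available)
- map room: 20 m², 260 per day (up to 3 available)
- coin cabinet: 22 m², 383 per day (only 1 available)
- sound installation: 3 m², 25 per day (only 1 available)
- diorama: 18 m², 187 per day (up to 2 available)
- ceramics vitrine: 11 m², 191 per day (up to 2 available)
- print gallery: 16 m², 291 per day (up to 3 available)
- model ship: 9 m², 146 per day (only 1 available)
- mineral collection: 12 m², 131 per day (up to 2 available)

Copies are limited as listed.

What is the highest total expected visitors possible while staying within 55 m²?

972

Density check — print gallery 18.19, armor display 18.11, coin cabinet 17.41, ceramics vitrine 17.36 are the best per m².
Filling by ratio: sound installation + 3×print gallery for 898, with 4 m² left unused.
Using the slack differently, armor display + ceramics vitrine + print gallery + model ship comes to 972 at 55 m².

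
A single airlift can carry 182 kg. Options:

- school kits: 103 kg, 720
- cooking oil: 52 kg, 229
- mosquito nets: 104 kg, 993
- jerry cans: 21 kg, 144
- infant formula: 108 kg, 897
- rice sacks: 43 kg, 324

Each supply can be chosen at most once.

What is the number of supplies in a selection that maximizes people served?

3

Optimal total is 1461.
mosquito nets + jerry cans + rice sacks hits 1461 at 168 kg.
Every optimal selection uses 3 supplies.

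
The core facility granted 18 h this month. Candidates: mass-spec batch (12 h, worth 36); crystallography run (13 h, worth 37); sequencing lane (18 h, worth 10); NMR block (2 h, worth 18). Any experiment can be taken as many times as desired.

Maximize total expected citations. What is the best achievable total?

Density check — NMR block 9.00, mass-spec batch 3.00, crystallography run 2.85 are the best per h.
Taking 9×NMR block: 18 h used, 162 in expected citations.
No other feasible combination exceeds 162.

162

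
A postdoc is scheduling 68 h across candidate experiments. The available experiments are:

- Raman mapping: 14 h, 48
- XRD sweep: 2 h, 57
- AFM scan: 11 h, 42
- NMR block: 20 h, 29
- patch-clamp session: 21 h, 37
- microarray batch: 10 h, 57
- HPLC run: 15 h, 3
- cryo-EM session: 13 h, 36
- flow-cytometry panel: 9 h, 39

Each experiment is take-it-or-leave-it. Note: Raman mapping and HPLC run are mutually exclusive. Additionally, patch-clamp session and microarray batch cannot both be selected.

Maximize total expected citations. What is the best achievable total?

279

Best packing: Raman mapping + XRD sweep + AFM scan + microarray batch + cryo-EM session + flow-cytometry panel — 59 h, 279 total.
That's the maximum — no feasible swap from here does better than 279.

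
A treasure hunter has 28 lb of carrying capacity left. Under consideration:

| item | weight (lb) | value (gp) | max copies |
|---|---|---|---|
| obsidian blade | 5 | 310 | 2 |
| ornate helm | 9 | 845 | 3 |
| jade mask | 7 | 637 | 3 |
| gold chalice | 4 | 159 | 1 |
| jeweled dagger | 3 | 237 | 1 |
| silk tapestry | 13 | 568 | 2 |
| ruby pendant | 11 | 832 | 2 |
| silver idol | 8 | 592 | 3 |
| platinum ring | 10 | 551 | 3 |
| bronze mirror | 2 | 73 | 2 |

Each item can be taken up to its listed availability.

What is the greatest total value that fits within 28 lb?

Taking the top-ratio items first gives 3×ornate helm for 2535 (27 lb).
Replace ornate helm with jade mask + jeweled dagger: the trade gains 29 net, giving 2564 at 28 lb.
Nothing else within 28 lb beats 2564.

2564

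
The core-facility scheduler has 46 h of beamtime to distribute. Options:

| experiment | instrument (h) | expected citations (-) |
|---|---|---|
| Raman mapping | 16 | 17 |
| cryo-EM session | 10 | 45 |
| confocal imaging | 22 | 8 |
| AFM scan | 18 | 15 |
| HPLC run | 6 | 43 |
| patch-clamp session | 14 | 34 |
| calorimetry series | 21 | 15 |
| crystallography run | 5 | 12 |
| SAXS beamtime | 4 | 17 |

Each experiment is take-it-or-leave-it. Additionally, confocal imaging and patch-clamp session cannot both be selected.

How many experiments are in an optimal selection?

5

Best achievable expected citations is 151.
cryo-EM session + HPLC run + patch-clamp session + crystallography run + SAXS beamtime hits 151 at 39 h.
Every optimal selection uses 5 experiments.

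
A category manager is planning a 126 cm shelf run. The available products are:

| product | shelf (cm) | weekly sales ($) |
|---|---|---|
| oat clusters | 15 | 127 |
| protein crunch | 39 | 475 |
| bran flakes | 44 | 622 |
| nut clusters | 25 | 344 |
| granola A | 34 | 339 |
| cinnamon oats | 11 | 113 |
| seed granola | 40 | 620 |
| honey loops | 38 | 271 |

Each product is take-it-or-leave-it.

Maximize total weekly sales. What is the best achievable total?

Greedy by ratio would take bran flakes + nut clusters + cinnamon oats + seed granola: 120 cm used, total 1699.
The 36 cm tied up in nut clusters and cinnamon oats is better spent on protein crunch — total rises to 1717 (123 cm).
The closest alternative, oat clusters + bran flakes + nut clusters + seed granola, reaches only 1713.

1717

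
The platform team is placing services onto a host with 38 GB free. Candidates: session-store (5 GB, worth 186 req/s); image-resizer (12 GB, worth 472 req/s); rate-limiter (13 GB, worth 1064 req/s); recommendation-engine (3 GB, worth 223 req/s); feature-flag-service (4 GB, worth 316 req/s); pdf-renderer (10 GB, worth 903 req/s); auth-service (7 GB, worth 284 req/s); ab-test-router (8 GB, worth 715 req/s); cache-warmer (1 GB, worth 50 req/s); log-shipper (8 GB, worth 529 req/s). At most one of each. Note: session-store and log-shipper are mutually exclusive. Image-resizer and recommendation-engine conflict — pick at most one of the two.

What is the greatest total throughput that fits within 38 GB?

The ratio ordering already packs tightly: rate-limiter + recommendation-engine + feature-flag-service + pdf-renderer + ab-test-router, 38 GB, 3221.

3221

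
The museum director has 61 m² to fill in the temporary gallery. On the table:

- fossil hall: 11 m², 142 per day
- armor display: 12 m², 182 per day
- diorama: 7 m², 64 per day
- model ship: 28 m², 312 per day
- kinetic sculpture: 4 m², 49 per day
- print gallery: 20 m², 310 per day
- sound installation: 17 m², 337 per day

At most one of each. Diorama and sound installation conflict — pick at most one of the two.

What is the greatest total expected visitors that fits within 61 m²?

971

Ranking by ratio (expected visitors/m²): sound installation 19.82, print gallery 15.50, armor display 15.17, fossil hall 12.91.
Taking fossil hall + armor display + print gallery + sound installation: 60 m² used, 971 in expected visitors.
That's the maximum — no feasible swap from here does better than 971.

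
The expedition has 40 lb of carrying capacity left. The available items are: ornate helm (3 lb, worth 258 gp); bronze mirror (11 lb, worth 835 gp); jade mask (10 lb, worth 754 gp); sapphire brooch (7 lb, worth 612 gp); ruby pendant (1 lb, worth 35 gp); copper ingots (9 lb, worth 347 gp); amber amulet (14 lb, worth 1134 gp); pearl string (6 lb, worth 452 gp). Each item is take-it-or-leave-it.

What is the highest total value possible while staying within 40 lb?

3210

Ranking by ratio (value/lb): sapphire brooch 87.43, ornate helm 86.00, amber amulet 81.00, bronze mirror 75.91.
Filling by ratio: ornate helm + bronze mirror + sapphire brooch + ruby pendant + amber amulet for 2874, with 4 lb left unused.
The 12 lb tied up in bronze mirror and ruby pendant is better spent on jade mask + pearl string — total rises to 3210 (40 lb).
Nothing else within 40 lb beats 3210.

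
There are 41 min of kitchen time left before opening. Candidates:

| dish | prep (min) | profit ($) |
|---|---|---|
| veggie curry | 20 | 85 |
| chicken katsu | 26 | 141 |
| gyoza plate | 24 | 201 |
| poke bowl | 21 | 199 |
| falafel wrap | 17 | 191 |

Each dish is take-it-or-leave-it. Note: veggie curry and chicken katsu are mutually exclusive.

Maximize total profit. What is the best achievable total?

Filling by ratio: poke bowl + falafel wrap for 390, with 3 min left unused.
Replace poke bowl with gyoza plate: the trade gains 2 net, giving 392 at 41 min.
Every other selection either busts 41 min or breaks a pairing rule or fails to beat 392.

392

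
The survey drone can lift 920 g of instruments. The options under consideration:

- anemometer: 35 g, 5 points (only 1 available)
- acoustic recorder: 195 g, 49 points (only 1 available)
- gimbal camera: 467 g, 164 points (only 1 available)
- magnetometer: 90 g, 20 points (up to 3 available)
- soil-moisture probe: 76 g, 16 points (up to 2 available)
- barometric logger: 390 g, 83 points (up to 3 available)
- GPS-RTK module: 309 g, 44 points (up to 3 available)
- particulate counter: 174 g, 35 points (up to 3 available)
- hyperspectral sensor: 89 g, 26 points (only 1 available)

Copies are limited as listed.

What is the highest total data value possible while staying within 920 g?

275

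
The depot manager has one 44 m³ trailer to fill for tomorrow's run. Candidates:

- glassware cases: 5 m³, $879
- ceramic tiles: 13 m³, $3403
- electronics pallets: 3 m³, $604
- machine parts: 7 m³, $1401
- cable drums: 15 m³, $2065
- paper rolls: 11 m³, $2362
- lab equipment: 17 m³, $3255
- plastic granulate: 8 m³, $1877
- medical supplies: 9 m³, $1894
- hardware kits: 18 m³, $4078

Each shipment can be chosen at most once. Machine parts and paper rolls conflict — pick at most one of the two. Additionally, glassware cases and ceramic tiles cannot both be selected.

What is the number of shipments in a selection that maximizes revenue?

5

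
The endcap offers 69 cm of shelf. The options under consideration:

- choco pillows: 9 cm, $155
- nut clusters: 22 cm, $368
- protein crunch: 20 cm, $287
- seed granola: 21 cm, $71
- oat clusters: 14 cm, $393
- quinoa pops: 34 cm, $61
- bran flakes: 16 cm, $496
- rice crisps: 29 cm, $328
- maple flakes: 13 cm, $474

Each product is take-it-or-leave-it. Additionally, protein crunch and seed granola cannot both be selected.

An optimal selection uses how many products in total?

Optimal total is 1731.
nut clusters + oat clusters + bran flakes + maple flakes hits 1731 at 65 cm.
Any selection reaching 1731 contains exactly 4 products.

4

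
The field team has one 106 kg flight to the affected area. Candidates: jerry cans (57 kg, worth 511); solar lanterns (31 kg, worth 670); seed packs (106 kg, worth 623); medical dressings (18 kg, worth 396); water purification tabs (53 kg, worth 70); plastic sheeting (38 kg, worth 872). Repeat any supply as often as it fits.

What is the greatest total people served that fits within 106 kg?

2334

Taking the top-ratio supplies first gives medical dressings + 2×plastic sheeting for 2140 (94 kg).
The 38 kg tied up in plastic sheeting is better spent on solar lanterns + medical dressings — total rises to 2334 (105 kg).
That's the maximum — no swap from here does better than 2334.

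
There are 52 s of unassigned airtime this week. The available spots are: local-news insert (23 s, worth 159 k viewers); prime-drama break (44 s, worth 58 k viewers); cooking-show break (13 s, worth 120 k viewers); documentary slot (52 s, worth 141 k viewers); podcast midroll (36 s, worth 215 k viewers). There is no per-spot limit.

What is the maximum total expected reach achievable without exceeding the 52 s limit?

480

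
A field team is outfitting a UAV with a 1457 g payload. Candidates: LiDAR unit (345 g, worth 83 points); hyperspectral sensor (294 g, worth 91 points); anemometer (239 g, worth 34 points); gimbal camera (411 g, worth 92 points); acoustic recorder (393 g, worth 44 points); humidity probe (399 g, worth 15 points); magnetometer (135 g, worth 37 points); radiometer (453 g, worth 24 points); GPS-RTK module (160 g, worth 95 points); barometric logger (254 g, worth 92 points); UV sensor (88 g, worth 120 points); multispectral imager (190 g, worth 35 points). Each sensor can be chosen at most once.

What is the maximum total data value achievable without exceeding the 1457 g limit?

527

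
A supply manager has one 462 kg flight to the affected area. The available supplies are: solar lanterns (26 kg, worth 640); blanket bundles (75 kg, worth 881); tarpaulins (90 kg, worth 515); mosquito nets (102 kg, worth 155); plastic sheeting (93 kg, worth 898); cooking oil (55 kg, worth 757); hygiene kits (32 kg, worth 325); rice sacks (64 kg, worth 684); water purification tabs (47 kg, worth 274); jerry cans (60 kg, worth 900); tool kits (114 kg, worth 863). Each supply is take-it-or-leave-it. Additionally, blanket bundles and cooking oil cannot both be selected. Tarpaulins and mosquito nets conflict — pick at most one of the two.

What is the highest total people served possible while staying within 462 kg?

Best packing: solar lanterns + plastic sheeting + cooking oil + hygiene kits + rice sacks + jerry cans + tool kits — 444 kg, 5067 total.
The spare 18 kg is too small for any remaining supply, and no feasible exchange beats 5067.

5067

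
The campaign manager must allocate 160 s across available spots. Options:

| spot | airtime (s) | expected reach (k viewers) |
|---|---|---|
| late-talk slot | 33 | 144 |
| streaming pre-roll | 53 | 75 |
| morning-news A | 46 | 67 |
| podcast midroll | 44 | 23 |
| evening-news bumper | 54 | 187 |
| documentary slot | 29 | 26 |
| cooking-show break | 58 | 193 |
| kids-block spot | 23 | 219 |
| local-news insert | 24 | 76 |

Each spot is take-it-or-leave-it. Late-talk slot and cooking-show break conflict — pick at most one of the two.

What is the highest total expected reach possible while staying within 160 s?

675

A density-first pass picks late-talk slot + evening-news bumper + kids-block spot + local-news insert — 626 at 134 s.
Replace late-talk slot with cooking-show break: the trade gains 49 net, giving 675 at 159 s.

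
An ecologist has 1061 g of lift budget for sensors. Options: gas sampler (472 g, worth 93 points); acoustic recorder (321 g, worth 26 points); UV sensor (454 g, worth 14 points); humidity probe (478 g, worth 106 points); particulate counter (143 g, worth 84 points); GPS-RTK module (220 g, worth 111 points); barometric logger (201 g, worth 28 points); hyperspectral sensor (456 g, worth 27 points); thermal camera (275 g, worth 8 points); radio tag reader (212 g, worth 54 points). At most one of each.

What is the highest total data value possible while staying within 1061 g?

355

By data value per g: particulate counter 0.59, GPS-RTK module 0.50, radio tag reader 0.25 lead.
The ratio ordering already packs tightly: humidity probe + particulate counter + GPS-RTK module + radio tag reader, 1053 g, 355.
Next best is gas sampler + particulate counter + GPS-RTK module + radio tag reader at 342 (1047 g) — short by 13.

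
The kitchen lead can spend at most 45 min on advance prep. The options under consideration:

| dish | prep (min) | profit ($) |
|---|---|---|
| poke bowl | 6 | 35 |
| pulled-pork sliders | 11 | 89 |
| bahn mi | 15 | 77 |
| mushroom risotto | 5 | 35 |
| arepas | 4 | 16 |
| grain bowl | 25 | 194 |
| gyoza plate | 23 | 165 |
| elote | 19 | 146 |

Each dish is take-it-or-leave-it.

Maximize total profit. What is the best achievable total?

340

Greedy by ratio would take pulled-pork sliders + mushroom risotto + arepas + grain bowl: 45 min used, total 334.
Dropping pulled-pork sliders and mushroom risotto and arepas frees 20 min; slotting in elote (19 min) lifts the total to 340 at 44 min.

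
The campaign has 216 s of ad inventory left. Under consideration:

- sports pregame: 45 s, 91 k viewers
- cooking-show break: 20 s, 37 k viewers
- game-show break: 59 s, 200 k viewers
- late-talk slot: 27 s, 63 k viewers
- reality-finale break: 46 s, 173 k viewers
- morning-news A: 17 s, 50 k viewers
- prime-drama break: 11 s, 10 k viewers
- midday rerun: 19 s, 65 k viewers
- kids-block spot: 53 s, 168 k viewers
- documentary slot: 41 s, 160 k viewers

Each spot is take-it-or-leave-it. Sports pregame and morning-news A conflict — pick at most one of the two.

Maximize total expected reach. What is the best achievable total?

A density-first pass picks game-show break + late-talk slot + reality-finale break + morning-news A + midday rerun + documentary slot — 711 at 209 s.
Dropping late-talk slot and midday rerun frees 46 s; slotting in kids-block spot (53 s) lifts the total to 751 at 216 s.
Nothing else feasible within 216 s beats 751.

751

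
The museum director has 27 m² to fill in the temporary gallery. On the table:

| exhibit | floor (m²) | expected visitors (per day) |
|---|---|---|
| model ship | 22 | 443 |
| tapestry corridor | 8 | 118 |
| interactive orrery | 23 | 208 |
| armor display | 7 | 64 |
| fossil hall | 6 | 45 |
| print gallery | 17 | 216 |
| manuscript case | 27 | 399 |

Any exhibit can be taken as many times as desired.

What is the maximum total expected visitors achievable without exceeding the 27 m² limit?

443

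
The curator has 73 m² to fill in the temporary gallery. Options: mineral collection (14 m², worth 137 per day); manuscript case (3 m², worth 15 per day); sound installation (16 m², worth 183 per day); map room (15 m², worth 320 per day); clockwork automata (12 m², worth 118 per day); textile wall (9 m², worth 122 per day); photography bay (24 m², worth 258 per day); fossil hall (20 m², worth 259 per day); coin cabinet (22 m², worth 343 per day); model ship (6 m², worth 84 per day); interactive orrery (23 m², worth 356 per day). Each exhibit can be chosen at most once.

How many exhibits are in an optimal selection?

The maximum expected visitors within 73 m² is 1156.
One optimal bundle: manuscript case + map room + textile wall + coin cabinet + interactive orrery (72 m²).
All optima have 5 exhibits.

5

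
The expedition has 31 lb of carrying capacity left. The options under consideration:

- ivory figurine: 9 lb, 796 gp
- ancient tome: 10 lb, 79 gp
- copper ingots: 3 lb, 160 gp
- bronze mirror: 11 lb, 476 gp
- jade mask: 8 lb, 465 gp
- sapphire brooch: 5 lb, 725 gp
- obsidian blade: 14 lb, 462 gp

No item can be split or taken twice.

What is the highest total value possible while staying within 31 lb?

2157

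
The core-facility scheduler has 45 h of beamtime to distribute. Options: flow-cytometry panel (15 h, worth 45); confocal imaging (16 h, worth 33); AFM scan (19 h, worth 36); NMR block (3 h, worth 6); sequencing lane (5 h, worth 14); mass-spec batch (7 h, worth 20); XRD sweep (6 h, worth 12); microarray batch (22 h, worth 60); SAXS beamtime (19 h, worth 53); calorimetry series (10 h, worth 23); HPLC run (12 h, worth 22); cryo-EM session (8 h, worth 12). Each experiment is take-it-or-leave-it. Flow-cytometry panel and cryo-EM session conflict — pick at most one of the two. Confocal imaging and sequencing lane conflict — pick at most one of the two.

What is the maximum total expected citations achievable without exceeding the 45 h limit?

Taking the top-ratio experiments first gives flow-cytometry panel + NMR block + sequencing lane + mass-spec batch + calorimetry series for 108 (40 h).
The 17 h tied up in mass-spec batch and calorimetry series is better spent on microarray batch — total rises to 125 (45 h).
Flow-cytometry panel + mass-spec batch + microarray batch (44 h) also reaches 125 — a tie, but nothing goes higher.

125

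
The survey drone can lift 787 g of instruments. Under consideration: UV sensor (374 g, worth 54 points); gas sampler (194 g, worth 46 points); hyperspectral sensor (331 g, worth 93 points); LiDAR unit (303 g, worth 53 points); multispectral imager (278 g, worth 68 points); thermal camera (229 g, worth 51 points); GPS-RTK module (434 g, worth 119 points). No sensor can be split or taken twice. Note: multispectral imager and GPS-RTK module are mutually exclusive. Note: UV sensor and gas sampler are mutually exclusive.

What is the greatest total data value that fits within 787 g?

212

Ranking by ratio (data value/g): hyperspectral sensor 0.28, GPS-RTK module 0.27, multispectral imager 0.24.
Hyperspectral sensor + GPS-RTK module uses 765 of the 787 g and totals 212.
Next best is gas sampler + hyperspectral sensor + thermal camera at 190 (754 g) — short by 22.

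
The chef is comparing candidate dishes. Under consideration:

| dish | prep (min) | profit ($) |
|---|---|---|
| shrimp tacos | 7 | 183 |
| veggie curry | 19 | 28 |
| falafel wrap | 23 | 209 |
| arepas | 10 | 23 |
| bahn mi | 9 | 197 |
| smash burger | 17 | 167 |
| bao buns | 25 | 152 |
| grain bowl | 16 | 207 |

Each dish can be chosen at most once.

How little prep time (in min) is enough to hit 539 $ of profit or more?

32

Need the lightest bundle worth ≥ 539.
Taking shrimp tacos + bahn mi + grain bowl gives 587 (≥ 539) for 32 min.
Below 32 min the best achievable stays under 539.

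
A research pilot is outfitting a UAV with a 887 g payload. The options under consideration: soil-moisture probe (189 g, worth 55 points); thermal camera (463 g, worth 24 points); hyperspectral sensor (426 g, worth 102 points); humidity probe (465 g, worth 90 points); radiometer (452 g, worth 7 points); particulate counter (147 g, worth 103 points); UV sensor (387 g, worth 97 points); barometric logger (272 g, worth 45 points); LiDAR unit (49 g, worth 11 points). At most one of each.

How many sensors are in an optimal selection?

4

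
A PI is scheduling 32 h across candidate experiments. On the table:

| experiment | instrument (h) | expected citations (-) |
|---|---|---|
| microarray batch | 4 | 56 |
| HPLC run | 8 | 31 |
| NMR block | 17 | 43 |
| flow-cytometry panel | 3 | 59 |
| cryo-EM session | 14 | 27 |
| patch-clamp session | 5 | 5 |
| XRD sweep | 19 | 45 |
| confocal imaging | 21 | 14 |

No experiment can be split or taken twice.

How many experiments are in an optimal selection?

4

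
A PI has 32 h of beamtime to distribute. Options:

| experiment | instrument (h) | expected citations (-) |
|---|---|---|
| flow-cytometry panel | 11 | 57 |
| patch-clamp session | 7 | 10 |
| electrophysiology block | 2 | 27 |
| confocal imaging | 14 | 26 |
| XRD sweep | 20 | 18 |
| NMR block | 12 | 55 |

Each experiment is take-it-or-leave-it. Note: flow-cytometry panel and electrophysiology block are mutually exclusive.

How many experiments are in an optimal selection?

3

Best achievable expected citations is 122.
flow-cytometry panel + patch-clamp session + NMR block hits 122 at 30 h.
Every optimal selection uses 3 experiments.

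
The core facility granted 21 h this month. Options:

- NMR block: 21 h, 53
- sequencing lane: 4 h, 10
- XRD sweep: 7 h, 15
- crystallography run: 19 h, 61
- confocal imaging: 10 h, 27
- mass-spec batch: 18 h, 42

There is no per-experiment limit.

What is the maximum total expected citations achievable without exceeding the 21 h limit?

Ranking by ratio (expected citations/h): crystallography run 3.21, confocal imaging 2.70, NMR block 2.52.
Taking crystallography run: 19 h used, 61 in expected citations.

61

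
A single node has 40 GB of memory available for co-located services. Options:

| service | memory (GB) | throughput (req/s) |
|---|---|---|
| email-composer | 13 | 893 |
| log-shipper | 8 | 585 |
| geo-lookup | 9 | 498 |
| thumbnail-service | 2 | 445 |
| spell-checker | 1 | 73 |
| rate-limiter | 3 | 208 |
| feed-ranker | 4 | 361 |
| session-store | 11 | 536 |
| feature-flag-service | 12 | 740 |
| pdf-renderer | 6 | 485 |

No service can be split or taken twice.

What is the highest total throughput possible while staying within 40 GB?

A density-first pass picks email-composer + log-shipper + thumbnail-service + spell-checker + rate-limiter + feed-ranker + pdf-renderer — 3050 at 37 GB.
Dropping log-shipper and spell-checker frees 9 GB; slotting in feature-flag-service (12 GB) lifts the total to 3132 at 40 GB.
Every other selection either busts 40 GB or fails to beat 3132.

3132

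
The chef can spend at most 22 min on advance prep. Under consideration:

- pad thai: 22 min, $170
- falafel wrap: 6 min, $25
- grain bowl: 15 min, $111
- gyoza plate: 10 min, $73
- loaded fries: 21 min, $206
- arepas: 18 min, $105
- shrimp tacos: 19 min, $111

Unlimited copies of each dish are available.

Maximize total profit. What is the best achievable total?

206

The ratio ordering already packs tightly: loaded fries, 21 min, 206.
No other feasible combination exceeds 206.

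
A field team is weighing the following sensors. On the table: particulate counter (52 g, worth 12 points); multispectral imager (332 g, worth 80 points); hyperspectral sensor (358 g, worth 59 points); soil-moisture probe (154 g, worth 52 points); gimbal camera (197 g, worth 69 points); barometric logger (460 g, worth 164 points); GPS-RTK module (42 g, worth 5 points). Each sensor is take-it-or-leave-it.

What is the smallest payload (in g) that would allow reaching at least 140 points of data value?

Minimise g subject to total data value ≥ 140.
barometric logger reaches 164 using 460 g.
No combination under 460 g hits 140.

460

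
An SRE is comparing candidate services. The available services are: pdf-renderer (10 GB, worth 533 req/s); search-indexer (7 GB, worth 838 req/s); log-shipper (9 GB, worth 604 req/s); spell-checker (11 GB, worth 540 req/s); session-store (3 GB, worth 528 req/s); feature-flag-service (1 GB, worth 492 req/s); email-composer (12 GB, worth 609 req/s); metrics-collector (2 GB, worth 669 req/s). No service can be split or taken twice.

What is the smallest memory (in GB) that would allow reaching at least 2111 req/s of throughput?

Minimise GB subject to total throughput ≥ 2111.
Taking search-indexer + session-store + feature-flag-service + metrics-collector gives 2527 (≥ 2111) for 13 GB.
Below 13 GB the best achievable stays under 2111.

13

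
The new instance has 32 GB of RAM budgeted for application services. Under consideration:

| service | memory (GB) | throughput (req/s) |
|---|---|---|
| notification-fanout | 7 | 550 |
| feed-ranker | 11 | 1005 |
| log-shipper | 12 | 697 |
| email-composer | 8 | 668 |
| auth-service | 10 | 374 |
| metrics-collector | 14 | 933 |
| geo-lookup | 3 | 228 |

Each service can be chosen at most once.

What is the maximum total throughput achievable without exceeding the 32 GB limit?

Filling by ratio: notification-fanout + feed-ranker + email-composer + geo-lookup for 2451, with 3 GB left unused.
Dropping email-composer and geo-lookup frees 11 GB; slotting in metrics-collector (14 GB) lifts the total to 2488 at 32 GB.
Every other selection either busts 32 GB or fails to beat 2488.

2488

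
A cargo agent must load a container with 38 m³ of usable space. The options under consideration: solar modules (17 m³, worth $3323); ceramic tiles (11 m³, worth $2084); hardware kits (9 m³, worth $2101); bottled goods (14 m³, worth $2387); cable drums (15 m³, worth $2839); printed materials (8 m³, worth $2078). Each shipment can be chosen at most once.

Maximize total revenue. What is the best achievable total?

Density check — printed materials 259.75, hardware kits 233.44, solar modules 195.47, ceramic tiles 189.45 are the best per m³.
The ratio heuristic lands on solar modules + hardware kits + printed materials (7502) but leaves 4 m³ idle.
Replace printed materials with ceramic tiles: the trade gains 6 net, giving 7508 at 37 m³.
The closest alternative, solar modules + hardware kits + printed materials, reaches only 7502.

7508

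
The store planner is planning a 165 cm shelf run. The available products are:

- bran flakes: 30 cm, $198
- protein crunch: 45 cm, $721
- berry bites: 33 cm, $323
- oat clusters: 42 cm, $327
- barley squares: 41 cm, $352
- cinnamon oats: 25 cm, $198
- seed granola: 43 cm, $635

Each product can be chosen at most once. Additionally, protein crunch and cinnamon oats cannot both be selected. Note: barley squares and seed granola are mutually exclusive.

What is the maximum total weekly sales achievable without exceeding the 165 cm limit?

By weekly sales per cm: protein crunch 16.02, seed granola 14.77, berry bites 9.79, barley squares 8.59 lead.
Taking protein crunch + berry bites + oat clusters + seed granola: 163 cm used, 2006 in weekly sales.
Every other selection either busts 165 cm or breaks a pairing rule or fails to beat 2006.

2006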